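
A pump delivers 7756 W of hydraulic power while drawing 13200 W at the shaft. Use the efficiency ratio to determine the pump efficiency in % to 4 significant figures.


Approach: apply the efficiency ratio, eta = (P_out/P_in)*100.
eta = (7756 / 13200) * 100 = 58.76 %
Therefore the pump efficiency = 58.76 %.


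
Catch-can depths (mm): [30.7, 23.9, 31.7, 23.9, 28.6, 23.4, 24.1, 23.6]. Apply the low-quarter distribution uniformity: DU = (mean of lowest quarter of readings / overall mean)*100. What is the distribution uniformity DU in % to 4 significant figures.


sorted lowest 2 of 8: [23.4, 23.6] -> mean = 23.5000 mm
overall mean = 26.2375 mm
DU = (23.5000/26.2375)*100 = 89.57 %
Therefore the distribution uniformity DU = 89.57 %.


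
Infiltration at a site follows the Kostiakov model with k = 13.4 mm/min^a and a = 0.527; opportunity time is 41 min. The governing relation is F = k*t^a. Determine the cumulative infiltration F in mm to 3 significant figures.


F = 13.4 * 41^0.527 = 94.9 mm
Therefore the cumulative infiltration F = 94.9 mm.


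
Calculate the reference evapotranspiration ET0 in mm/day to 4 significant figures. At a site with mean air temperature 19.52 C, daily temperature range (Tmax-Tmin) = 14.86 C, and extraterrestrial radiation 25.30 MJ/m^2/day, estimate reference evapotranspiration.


Approach: apply the Hargreaves-Samani method, ET0 = 0.0023*(Tmean+17.8)*sqrt(Tmax-Tmin)*0.408*Ra.
ET0 = 0.0023*(19.52+17.8)*sqrt(14.86)*0.408*25.30 = 3.416 mm/day
Therefore the reference evapotranspiration ET0 = 3.416 mm/day.


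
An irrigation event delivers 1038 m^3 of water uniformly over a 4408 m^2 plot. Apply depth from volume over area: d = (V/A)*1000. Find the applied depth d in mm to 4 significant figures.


d = (1038 / 4408) * 1000 = 235.5 mm
Therefore the applied depth d = 235.5 mm.


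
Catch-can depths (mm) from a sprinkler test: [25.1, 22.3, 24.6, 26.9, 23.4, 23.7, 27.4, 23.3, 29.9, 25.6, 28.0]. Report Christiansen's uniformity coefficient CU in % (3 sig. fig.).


Approach: apply Christiansen's uniformity coefficient, CU = (1 - mean_abs_deviation/mean)*100.
mean = 25.473 mm
mean |d_i - mean| = 1.8975 mm
CU = (1 - 1.8975/25.473)*100 = 92.6 %
Therefore Christiansen's uniformity coefficient CU = 92.6 %.


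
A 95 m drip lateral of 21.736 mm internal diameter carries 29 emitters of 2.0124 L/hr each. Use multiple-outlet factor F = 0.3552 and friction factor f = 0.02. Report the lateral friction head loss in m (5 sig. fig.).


Approach: apply Darcy-Weisbach with the multiple-outlet F-factor, Q = n*q/(3600*1000) m^3/s; v = Q/A; hf = F*f*(L/D)*(v^2/(2g)).
Q = 29*2.0124/(3600*1000) = 1.621100e-05 m^3/s
A = pi*(21.736e-3/2)^2 = 3.710643e-04 m^2, so v = Q/A = 0.04368785 m/s
hf = 0.3552*0.02*(95/0.021736)*(0.04368785^2/(2*9.81)) = 0.0030204 m
Therefore the lateral friction head loss = 0.0030204 m.


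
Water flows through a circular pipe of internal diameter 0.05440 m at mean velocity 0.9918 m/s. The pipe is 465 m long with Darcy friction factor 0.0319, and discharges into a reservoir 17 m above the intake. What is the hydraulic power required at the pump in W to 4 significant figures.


Approach: apply continuity + Darcy-Weisbach + hydraulic power, Q = A*v; hf = f*(L/D)*(v^2/(2g)); H = static + hf; P = rho*g*Q*H.
Step 1 — flow rate (continuity, Q = A*v):
  A = pi*(0.05440/2)^2 = 0.00232428 m^2
  Q = 0.00232428 * 0.9918 = 0.00230522 m^3/s
Step 2 — friction head loss (Darcy-Weisbach):
  hf = 0.0319 * (465/0.05440) * (0.9918^2 / (2*9.81))
  hf = 13.6708 m
Step 3 — total head: H = 17 + 13.6708 = 30.6708 m
Step 4 — hydraulic power (P = rho*g*Q*H):
  P = 1000 * 9.81 * 0.00230522 * 30.6708 = 693.6 W
Therefore the hydraulic power required at the pump = 693.6 W.


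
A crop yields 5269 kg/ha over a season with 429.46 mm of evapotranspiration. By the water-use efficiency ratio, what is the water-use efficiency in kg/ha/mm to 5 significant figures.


Approach: apply the water-use efficiency ratio, WUE = yield/ET.
WUE = 5269 / 429.46 = 12.269 kg/ha/mm
Therefore the water-use efficiency = 12.269 kg/ha/mm.


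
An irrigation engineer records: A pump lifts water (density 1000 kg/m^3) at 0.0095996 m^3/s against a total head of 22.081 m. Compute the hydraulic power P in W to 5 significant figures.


Approach: apply the hydraulic power relation, P = rho*g*Q*H.
P = 1000 * 9.81 * 0.0095996 * 22.081 = 2079.4 W
Therefore the hydraulic power P = 2079.4 W.


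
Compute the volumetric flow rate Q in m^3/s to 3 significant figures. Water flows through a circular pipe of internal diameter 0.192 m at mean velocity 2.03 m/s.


Approach: apply the continuity equation for pipe flow, Q = A * v with A = pi*(D/2)^2.
A = pi*(0.192/2)^2 = 0.028953 m^2
Q = 0.028953 * 2.03 = 0.0588 m^3/s
Therefore the volumetric flow rate Q = 0.0588 m^3/s.


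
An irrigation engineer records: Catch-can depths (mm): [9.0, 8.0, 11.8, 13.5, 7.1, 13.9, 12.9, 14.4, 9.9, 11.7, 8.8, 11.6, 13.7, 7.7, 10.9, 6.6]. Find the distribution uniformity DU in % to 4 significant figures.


Approach: apply the low-quarter distribution uniformity, DU = (mean of lowest quarter of readings / overall mean)*100.
sorted lowest 4 of 16: [6.6, 7.1, 7.7, 8.0] -> mean = 7.35000 mm
overall mean = 10.7188 mm
DU = (7.35000/10.7188)*100 = 68.57 %
Therefore the distribution uniformity DU = 68.57 %.


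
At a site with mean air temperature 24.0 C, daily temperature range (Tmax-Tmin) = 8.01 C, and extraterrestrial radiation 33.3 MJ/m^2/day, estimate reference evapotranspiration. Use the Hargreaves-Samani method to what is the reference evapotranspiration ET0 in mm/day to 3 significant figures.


Approach: apply the Hargreaves-Samani method, ET0 = 0.0023*(Tmean+17.8)*sqrt(Tmax-Tmin)*0.408*Ra.
ET0 = 0.0023*(24.0+17.8)*sqrt(8.01)*0.408*33.3 = 3.70 mm/day
Therefore the reference evapotranspiration ET0 = 3.70 mm/day.


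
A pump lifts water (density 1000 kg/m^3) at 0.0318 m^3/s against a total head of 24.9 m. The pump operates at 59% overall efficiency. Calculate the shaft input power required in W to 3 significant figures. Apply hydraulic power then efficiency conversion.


Approach: apply hydraulic power then efficiency conversion, P = rho*g*Q*H; P_in = P/eta.
Step 1 — hydraulic power (P = rho*g*Q*H):
  P = 1000 * 9.81 * 0.0318 * 24.9 = 7767.8 W
Step 2 — input power: P_in = P/eta = 7767.8 / 0.59 = 13200 W
Therefore the shaft input power required = 13200 W.


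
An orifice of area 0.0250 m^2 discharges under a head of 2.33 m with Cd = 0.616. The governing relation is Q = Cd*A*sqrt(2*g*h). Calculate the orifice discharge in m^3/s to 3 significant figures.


Q = 0.616 * 0.0250 * sqrt(2*9.81*2.33) = 0.104 m^3/s
Therefore the orifice discharge = 0.104 m^3/s.


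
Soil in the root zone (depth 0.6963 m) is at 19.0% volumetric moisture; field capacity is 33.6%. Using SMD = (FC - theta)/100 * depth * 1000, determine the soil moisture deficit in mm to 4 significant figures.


SMD = (33.6 - 19.0)/100 * 0.6963 * 1000 = 101.7 mm
Therefore the soil moisture deficit = 101.7 mm.


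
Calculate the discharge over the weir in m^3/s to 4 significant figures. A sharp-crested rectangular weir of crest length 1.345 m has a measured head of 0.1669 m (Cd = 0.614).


Approach: apply the rectangular weir equation, Q = (2/3)*Cd*L*sqrt(2g)*H^1.5.
Q = (2/3)*0.614*1.345*sqrt(2*9.81)*0.1669^1.5 = 0.1663 m^3/s
Therefore the discharge over the weir = 0.1663 m^3/s.


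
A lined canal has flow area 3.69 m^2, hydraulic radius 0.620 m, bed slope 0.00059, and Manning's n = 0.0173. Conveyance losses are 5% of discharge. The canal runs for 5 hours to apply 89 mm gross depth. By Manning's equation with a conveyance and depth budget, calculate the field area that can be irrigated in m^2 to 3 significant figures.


Approach: apply Manning's equation with a conveyance and depth budget, Q = (1/n)*A*R^(2/3)*S^(1/2); Q_field = Q*(1-loss); Area = Q_field*t/(d/1000).
Step 1 — canal discharge (Manning's equation):
  Q = (1/0.0173) * 3.69 * 0.620^(2/3) * 0.00059^(1/2) = 3.7670 m^3/s
Step 2 — delivered flow: Q_field = 3.7670*(1 - 5/100) = 3.5787 m^3/s
Step 3 — volume delivered: V = 3.5787 * 5*3600 = 64416 m^3
Step 4 — area served: A = V / (depth/1000) = 64416 / 0.089 = 724000 m^2
Therefore the field area that can be irrigated = 724000 m^2.


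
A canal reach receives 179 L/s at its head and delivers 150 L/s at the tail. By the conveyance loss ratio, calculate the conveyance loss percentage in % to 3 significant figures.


Approach: apply the conveyance loss ratio, loss% = ((Q_head - Q_tail)/Q_head)*100.
loss = ((179 - 150)/179)*100 = 16.2 %
Therefore the conveyance loss percentage = 16.2 %.


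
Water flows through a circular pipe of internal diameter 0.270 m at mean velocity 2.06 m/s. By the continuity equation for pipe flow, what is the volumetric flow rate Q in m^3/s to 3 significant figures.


Approach: apply the continuity equation for pipe flow, Q = A * v with A = pi*(D/2)^2.
A = pi*(0.270/2)^2 = 0.057256 m^2
Q = 0.057256 * 2.06 = 0.118 m^3/s
Therefore the volumetric flow rate Q = 0.118 m^3/s.


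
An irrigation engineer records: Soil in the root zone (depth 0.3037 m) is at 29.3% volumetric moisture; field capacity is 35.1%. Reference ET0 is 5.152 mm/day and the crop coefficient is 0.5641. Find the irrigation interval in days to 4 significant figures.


Approach: apply soil-water budget scheduling, SMD = (FC-theta)/100*depth*1000; ETc = ET0*Kc; interval = SMD/ETc.
Step 1 — soil moisture deficit:
  SMD = (35.1 - 29.3)/100 * 0.3037 * 1000 = 17.6146 mm
Step 2 — daily crop ET (ETc = ET0*Kc):
  ETc = 5.152 * 0.5641 = 2.90624 mm/day
Step 3 — irrigation interval (SMD/ETc):
  interval = 17.6146 / 2.90624 = 6.061 days
Therefore the irrigation interval = 6.061 days.


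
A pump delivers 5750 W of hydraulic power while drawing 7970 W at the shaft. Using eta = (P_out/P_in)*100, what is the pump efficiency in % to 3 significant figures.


eta = (5750 / 7970) * 100 = 72.1 %
Therefore the pump efficiency = 72.1 %.


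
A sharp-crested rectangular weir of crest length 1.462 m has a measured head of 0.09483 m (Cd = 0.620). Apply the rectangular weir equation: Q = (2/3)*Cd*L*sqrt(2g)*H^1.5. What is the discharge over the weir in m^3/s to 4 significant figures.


Q = (2/3)*0.620*1.462*sqrt(2*9.81)*0.09483^1.5 = 0.07817 m^3/s
Therefore the discharge over the weir = 0.07817 m^3/s.


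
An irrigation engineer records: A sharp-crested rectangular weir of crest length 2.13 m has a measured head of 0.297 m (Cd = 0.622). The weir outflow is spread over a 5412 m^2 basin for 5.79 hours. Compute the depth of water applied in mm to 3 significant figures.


Approach: apply the rectangular weir equation with a volume-to-depth conversion, Q = (2/3)*Cd*L*sqrt(2g)*H^1.5; d = Q*t/A * 1000.
Step 1 — weir discharge:
  Q = (2/3)*0.622*2.13*sqrt(2*9.81)*0.297^1.5 = 0.63323 m^3/s
Step 2 — volume: V = 0.63323 * 5.79*3600 = 13199 m^3
Step 3 — depth: d = V/A * 1000 = 13199/5412 * 1000 = 2440 mm
Therefore the depth of water applied = 2440 mm.


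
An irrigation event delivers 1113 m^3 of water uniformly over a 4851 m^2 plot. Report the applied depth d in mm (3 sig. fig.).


Approach: apply depth from volume over area, d = (V/A)*1000.
d = (1113 / 4851) * 1000 = 229 mm
Therefore the applied depth d = 229 mm.


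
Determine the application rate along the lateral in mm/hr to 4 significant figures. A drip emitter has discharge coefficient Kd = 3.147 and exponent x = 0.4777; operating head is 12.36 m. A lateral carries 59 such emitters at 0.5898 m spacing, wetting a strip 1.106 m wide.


Approach: apply the emitter equation with a lateral mass balance, q = Kd*h^x; Q = n*q; rate = Q/(n*spacing*width).
Step 1 — single emitter flow (q = Kd*h^x):
  q = 3.147 * 12.36^0.4777 = 10.4605 L/hr
Step 2 — total lateral flow: Q = 59 * 10.4605 = 617.172 L/hr
Step 3 — wetted area: A = 59 * 0.5898 * 1.106 = 38.4868 m^2
Step 4 — application rate: Q/A = 617.172/38.4868 = 16.04 mm/hr
Therefore the application rate along the lateral = 16.04 mm/hr.


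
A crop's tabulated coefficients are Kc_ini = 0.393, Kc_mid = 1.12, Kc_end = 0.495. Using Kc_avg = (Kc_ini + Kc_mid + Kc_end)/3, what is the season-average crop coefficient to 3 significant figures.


Kc_avg = (0.393 + 1.12 + 0.495)/3 = 0.669
Therefore the season-average crop coefficient = 0.669.


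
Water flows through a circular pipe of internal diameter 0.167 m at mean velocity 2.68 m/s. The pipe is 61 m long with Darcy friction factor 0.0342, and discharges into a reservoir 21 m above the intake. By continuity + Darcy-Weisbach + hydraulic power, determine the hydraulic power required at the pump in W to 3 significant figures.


Approach: apply continuity + Darcy-Weisbach + hydraulic power, Q = A*v; hf = f*(L/D)*(v^2/(2g)); H = static + hf; P = rho*g*Q*H.
Step 1 — flow rate (continuity, Q = A*v):
  A = pi*(0.167/2)^2 = 0.021904 m^2
  Q = 0.021904 * 2.68 = 0.058703 m^3/s
Step 2 — friction head loss (Darcy-Weisbach):
  hf = 0.0342 * (61/0.167) * (2.68^2 / (2*9.81))
  hf = 4.5731 m
Step 3 — total head: H = 21 + 4.5731 = 25.573 m
Step 4 — hydraulic power (P = rho*g*Q*H):
  P = 1000 * 9.81 * 0.058703 * 25.573 = 14700 W
Therefore the hydraulic power required at the pump = 14700 W.


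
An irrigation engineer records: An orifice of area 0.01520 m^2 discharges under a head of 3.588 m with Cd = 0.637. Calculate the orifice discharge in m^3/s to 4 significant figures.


Approach: apply the orifice equation, Q = Cd*A*sqrt(2*g*h).
Q = 0.637 * 0.01520 * sqrt(2*9.81*3.588) = 0.08124 m^3/s
Therefore the orifice discharge = 0.08124 m^3/s.


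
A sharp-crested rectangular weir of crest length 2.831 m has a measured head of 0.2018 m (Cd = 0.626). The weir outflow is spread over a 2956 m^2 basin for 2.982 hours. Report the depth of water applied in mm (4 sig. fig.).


Approach: apply the rectangular weir equation with a volume-to-depth conversion, Q = (2/3)*Cd*L*sqrt(2g)*H^1.5; d = Q*t/A * 1000.
Step 1 — weir discharge:
  Q = (2/3)*0.626*2.831*sqrt(2*9.81)*0.2018^1.5 = 0.474410 m^3/s
Step 2 — volume: V = 0.474410 * 2.982*3600 = 5092.89 m^3
Step 3 — depth: d = V/A * 1000 = 5092.89/2956 * 1000 = 1723 mm
Therefore the depth of water applied = 1723 mm.


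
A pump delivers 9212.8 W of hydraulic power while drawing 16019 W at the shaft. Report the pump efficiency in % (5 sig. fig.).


Approach: apply the efficiency ratio, eta = (P_out/P_in)*100.
eta = (9212.8 / 16019) * 100 = 57.512 %
Therefore the pump efficiency = 57.512 %.


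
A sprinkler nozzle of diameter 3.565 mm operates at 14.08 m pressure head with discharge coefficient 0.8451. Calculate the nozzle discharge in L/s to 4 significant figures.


Approach: apply the orifice equation, Q = Cd*A*sqrt(2*g*h), A = pi*(d/2)^2.
A = pi*(3.565e-3/2)^2 = 9.98180e-06 m^2
Q = 0.8451 * 9.98180e-06 * sqrt(2*9.81*14.08) * 1000 = 0.1402 L/s
Therefore the nozzle discharge = 0.1402 L/s.


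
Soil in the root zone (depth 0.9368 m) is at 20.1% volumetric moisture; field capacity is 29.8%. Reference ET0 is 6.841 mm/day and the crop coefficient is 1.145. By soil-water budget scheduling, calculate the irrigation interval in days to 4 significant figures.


Approach: apply soil-water budget scheduling, SMD = (FC-theta)/100*depth*1000; ETc = ET0*Kc; interval = SMD/ETc.
Step 1 — soil moisture deficit:
  SMD = (29.8 - 20.1)/100 * 0.9368 * 1000 = 90.8696 mm
Step 2 — daily crop ET (ETc = ET0*Kc):
  ETc = 6.841 * 1.145 = 7.83295 mm/day
Step 3 — irrigation interval (SMD/ETc):
  interval = 90.8696 / 7.83295 = 11.60 days
Therefore the irrigation interval = 11.60 days.


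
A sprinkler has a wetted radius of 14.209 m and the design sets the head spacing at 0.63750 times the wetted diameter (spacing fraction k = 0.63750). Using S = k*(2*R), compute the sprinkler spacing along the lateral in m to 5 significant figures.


S = 0.63750 * (2 * 14.209) = 18.116 m
Therefore the sprinkler spacing along the lateral = 18.116 m.


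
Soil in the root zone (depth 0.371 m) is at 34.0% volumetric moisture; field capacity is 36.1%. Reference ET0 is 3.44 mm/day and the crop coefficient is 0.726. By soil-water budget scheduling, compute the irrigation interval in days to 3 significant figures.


Approach: apply soil-water budget scheduling, SMD = (FC-theta)/100*depth*1000; ETc = ET0*Kc; interval = SMD/ETc.
Step 1 — soil moisture deficit:
  SMD = (36.1 - 34.0)/100 * 0.371 * 1000 = 7.7910 mm
Step 2 — daily crop ET (ETc = ET0*Kc):
  ETc = 3.44 * 0.726 = 2.4974 mm/day
Step 3 — irrigation interval (SMD/ETc):
  interval = 7.7910 / 2.4974 = 3.12 days
Therefore the irrigation interval = 3.12 days.


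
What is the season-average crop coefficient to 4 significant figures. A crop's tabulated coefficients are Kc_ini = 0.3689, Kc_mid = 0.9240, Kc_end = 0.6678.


Approach: apply a simple seasonal average, Kc_avg = (Kc_ini + Kc_mid + Kc_end)/3.
Kc_avg = (0.3689 + 0.9240 + 0.6678)/3 = 0.6536
Therefore the season-average crop coefficient = 0.6536.


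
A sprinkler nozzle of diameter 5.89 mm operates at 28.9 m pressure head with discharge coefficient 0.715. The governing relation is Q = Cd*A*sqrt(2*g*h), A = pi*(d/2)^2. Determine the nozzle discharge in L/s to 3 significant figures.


A = pi*(5.89e-3/2)^2 = 2.7247e-05 m^2
Q = 0.715 * 2.7247e-05 * sqrt(2*9.81*28.9) * 1000 = 0.464 L/s
Therefore the nozzle discharge = 0.464 L/s.


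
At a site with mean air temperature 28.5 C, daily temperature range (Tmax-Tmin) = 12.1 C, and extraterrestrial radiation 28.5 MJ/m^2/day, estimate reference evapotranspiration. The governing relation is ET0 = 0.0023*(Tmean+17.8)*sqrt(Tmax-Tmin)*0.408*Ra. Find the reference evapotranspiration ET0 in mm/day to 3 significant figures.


ET0 = 0.0023*(28.5+17.8)*sqrt(12.1)*0.408*28.5 = 4.31 mm/day
Therefore the reference evapotranspiration ET0 = 4.31 mm/day.


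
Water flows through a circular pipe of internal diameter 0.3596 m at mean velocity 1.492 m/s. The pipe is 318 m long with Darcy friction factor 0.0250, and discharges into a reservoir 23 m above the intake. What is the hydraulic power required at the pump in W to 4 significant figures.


Approach: apply continuity + Darcy-Weisbach + hydraulic power, Q = A*v; hf = f*(L/D)*(v^2/(2g)); H = static + hf; P = rho*g*Q*H.
Step 1 — flow rate (continuity, Q = A*v):
  A = pi*(0.3596/2)^2 = 0.101562 m^2
  Q = 0.101562 * 1.492 = 0.151530 m^3/s
Step 2 — friction head loss (Darcy-Weisbach):
  hf = 0.0250 * (318/0.3596) * (1.492^2 / (2*9.81))
  hf = 2.50834 m
Step 3 — total head: H = 23 + 2.50834 = 25.5083 m
Step 4 — hydraulic power (P = rho*g*Q*H):
  P = 1000 * 9.81 * 0.151530 * 25.5083 = 37920 W
Therefore the hydraulic power required at the pump = 37920 W.


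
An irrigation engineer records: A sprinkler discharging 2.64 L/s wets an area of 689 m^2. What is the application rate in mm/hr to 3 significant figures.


Approach: apply the application rate relation, rate = (Q/A)*3600.
rate = (2.64 / 689) * 3600 = 13.8 mm/hr
Therefore the application rate = 13.8 mm/hr.


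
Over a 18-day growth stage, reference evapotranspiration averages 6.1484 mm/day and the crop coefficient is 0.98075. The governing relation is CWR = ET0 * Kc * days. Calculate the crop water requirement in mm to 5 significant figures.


CWR = 6.1484 * 0.98075 * 18 = 108.54 mm
Therefore the crop water requirement = 108.54 mm.


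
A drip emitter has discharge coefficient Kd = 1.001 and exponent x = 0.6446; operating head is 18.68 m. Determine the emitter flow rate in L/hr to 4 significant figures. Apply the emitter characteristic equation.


Approach: apply the emitter characteristic equation, q = Kd * h^x.
q = 1.001 * 18.68^0.6446 = 6.606 L/hr
Therefore the emitter flow rate = 6.606 L/hr.


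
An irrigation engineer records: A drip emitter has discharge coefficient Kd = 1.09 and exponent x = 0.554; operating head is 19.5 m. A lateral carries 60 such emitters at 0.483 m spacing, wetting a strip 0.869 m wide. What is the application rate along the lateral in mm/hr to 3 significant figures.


Approach: apply the emitter equation with a lateral mass balance, q = Kd*h^x; Q = n*q; rate = Q/(n*spacing*width).
Step 1 — single emitter flow (q = Kd*h^x):
  q = 1.09 * 19.5^0.554 = 5.6507 L/hr
Step 2 — total lateral flow: Q = 60 * 5.6507 = 339.04 L/hr
Step 3 — wetted area: A = 60 * 0.483 * 0.869 = 25.184 m^2
Step 4 — application rate: Q/A = 339.04/25.184 = 13.5 mm/hr
Therefore the application rate along the lateral = 13.5 mm/hr.


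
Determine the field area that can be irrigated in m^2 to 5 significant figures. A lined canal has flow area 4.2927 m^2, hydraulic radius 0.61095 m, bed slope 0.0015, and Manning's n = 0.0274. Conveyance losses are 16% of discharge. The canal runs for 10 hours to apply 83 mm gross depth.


Approach: apply Manning's equation with a conveyance and depth budget, Q = (1/n)*A*R^(2/3)*S^(1/2); Q_field = Q*(1-loss); Area = Q_field*t/(d/1000).
Step 1 — canal discharge (Manning's equation):
  Q = (1/0.0274) * 4.2927 * 0.61095^(2/3) * 0.0015^(1/2) = 4.368806 m^3/s
Step 2 — delivered flow: Q_field = 4.368806*(1 - 16/100) = 3.669797 m^3/s
Step 3 — volume delivered: V = 3.669797 * 10*3600 = 132112.7 m^3
Step 4 — area served: A = V / (depth/1000) = 132112.7 / 0.083 = 1591700 m^2
Therefore the field area that can be irrigated = 1591700 m^2.


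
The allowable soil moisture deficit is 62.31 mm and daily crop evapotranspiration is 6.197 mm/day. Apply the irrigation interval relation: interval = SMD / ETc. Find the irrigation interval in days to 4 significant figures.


interval = 62.31 / 6.197 = 10.05 days
Therefore the irrigation interval = 10.05 days.


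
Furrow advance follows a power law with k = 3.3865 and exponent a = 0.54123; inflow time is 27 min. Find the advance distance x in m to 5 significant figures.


Approach: apply the power-law advance function, x = k*t^a.
x = 3.3865 * 27^0.54123 = 20.158 m
Therefore the advance distance x = 20.158 m.


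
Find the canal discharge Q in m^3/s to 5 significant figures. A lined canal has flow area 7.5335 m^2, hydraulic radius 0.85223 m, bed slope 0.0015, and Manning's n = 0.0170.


Approach: apply Manning's equation, Q = (1/n)*A*R^(2/3)*S^(1/2).
Q = (1/0.0170) * 7.5335 * 0.85223^(2/3) * 0.0015^(1/2) = 15.428 m^3/s
Therefore the canal discharge Q = 15.428 m^3/s.


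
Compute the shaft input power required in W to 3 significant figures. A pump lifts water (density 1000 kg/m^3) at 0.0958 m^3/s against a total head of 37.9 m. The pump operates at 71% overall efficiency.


Approach: apply hydraulic power then efficiency conversion, P = rho*g*Q*H; P_in = P/eta.
Step 1 — hydraulic power (P = rho*g*Q*H):
  P = 1000 * 9.81 * 0.0958 * 37.9 = 35618 W
Step 2 — input power: P_in = P/eta = 35618 / 0.71 = 50200 W
Therefore the shaft input power required = 50200 W.


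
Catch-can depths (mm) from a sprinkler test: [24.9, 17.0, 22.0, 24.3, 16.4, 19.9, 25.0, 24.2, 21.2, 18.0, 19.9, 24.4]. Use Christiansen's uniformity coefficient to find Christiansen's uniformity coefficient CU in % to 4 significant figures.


Approach: apply Christiansen's uniformity coefficient, CU = (1 - mean_abs_deviation/mean)*100.
mean = 21.4333 mm
mean |d_i - mean| = 2.70000 mm
CU = (1 - 2.70000/21.4333)*100 = 87.40 %
Therefore Christiansen's uniformity coefficient CU = 87.40 %.


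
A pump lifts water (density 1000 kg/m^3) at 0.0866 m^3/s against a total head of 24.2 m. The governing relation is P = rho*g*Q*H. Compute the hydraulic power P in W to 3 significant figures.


P = 1000 * 9.81 * 0.0866 * 24.2 = 20600 W
Therefore the hydraulic power P = 20600 W.


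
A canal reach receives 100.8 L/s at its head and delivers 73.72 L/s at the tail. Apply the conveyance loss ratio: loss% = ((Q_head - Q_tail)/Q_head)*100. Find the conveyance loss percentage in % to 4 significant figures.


loss = ((100.8 - 73.72)/100.8)*100 = 26.87 %
Therefore the conveyance loss percentage = 26.87 %.


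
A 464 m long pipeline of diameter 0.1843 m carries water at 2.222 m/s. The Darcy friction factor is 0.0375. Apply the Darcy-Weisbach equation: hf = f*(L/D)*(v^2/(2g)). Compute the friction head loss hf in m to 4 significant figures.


hf = 0.0375 * (464/0.1843) * (2.222^2 / (2*9.81))
hf = 23.76 m
Therefore the friction head loss hf = 23.76 m.


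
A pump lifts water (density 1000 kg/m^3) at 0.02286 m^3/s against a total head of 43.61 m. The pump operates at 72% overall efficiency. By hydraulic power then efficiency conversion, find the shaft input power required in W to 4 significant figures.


Approach: apply hydraulic power then efficiency conversion, P = rho*g*Q*H; P_in = P/eta.
Step 1 — hydraulic power (P = rho*g*Q*H):
  P = 1000 * 9.81 * 0.02286 * 43.61 = 9779.83 W
Step 2 — input power: P_in = P/eta = 9779.83 / 0.72 = 13580 W
Therefore the shaft input power required = 13580 W.


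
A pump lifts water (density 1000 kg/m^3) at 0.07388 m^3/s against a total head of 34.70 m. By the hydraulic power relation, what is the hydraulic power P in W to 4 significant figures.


Approach: apply the hydraulic power relation, P = rho*g*Q*H.
P = 1000 * 9.81 * 0.07388 * 34.70 = 25150 W
Therefore the hydraulic power P = 25150 W.


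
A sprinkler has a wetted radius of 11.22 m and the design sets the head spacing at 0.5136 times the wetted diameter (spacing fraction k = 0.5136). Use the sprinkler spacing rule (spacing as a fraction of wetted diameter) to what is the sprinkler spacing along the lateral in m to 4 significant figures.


Approach: apply the sprinkler spacing rule (spacing as a fraction of wetted diameter), S = k*(2*R).
S = 0.5136 * (2 * 11.22) = 11.53 m
Therefore the sprinkler spacing along the lateral = 11.53 m.


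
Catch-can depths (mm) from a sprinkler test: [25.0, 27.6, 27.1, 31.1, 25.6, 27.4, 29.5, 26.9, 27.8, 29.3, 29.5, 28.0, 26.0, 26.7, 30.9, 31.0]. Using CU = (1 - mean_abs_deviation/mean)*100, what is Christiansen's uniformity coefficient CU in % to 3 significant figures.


mean = 28.087 mm
mean |d_i - mean| = 1.5969 mm
CU = (1 - 1.5969/28.087)*100 = 94.3 %
Therefore Christiansen's uniformity coefficient CU = 94.3 %.


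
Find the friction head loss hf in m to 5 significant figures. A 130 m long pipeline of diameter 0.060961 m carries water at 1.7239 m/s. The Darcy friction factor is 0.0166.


Approach: apply the Darcy-Weisbach equation, hf = f*(L/D)*(v^2/(2g)).
hf = 0.0166 * (130/0.060961) * (1.7239^2 / (2*9.81))
hf = 5.3620 m
Therefore the friction head loss hf = 5.3620 m.


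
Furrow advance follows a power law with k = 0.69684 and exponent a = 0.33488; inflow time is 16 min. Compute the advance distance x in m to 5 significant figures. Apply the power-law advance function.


Approach: apply the power-law advance function, x = k*t^a.
x = 0.69684 * 16^0.33488 = 1.7635 m
Therefore the advance distance x = 1.7635 m.


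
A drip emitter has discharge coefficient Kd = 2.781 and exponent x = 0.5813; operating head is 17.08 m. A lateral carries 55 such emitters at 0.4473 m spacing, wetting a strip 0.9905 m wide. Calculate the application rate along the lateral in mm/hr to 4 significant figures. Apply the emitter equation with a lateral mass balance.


Approach: apply the emitter equation with a lateral mass balance, q = Kd*h^x; Q = n*q; rate = Q/(n*spacing*width).
Step 1 — single emitter flow (q = Kd*h^x):
  q = 2.781 * 17.08^0.5813 = 14.4759 L/hr
Step 2 — total lateral flow: Q = 55 * 14.4759 = 796.176 L/hr
Step 3 — wetted area: A = 55 * 0.4473 * 0.9905 = 24.3678 m^2
Step 4 — application rate: Q/A = 796.176/24.3678 = 32.67 mm/hr
Therefore the application rate along the lateral = 32.67 mm/hr.


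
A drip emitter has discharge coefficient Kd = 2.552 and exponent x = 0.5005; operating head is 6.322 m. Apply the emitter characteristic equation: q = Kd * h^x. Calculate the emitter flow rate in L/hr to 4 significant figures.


q = 2.552 * 6.322^0.5005 = 6.423 L/hr
Therefore the emitter flow rate = 6.423 L/hr.


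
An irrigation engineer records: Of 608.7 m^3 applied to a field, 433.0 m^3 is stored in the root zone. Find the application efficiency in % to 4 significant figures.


Approach: apply the application efficiency ratio, Ea = (stored/applied)*100.
Ea = (433.0/608.7)*100 = 71.14 %
Therefore the application efficiency = 71.14 %.


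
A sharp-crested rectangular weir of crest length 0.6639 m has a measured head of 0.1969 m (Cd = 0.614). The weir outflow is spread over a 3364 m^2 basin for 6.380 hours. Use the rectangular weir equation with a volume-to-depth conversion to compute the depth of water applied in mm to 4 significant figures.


Approach: apply the rectangular weir equation with a volume-to-depth conversion, Q = (2/3)*Cd*L*sqrt(2g)*H^1.5; d = Q*t/A * 1000.
Step 1 — weir discharge:
  Q = (2/3)*0.614*0.6639*sqrt(2*9.81)*0.1969^1.5 = 0.105171 m^3/s
Step 2 — volume: V = 0.105171 * 6.380*3600 = 2415.58 m^3
Step 3 — depth: d = V/A * 1000 = 2415.58/3364 * 1000 = 718.1 mm
Therefore the depth of water applied = 718.1 mm.


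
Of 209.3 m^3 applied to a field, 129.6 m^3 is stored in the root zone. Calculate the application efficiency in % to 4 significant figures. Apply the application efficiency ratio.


Approach: apply the application efficiency ratio, Ea = (stored/applied)*100.
Ea = (129.6/209.3)*100 = 61.92 %
Therefore the application efficiency = 61.92 %.


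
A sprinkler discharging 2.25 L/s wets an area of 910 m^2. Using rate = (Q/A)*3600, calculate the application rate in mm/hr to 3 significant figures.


rate = (2.25 / 910) * 3600 = 8.90 mm/hr
Therefore the application rate = 8.90 mm/hr.


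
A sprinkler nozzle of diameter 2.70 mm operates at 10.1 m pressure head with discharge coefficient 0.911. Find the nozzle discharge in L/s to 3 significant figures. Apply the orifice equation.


Approach: apply the orifice equation, Q = Cd*A*sqrt(2*g*h), A = pi*(d/2)^2.
A = pi*(2.70e-3/2)^2 = 5.7256e-06 m^2
Q = 0.911 * 5.7256e-06 * sqrt(2*9.81*10.1) * 1000 = 0.0734 L/s
Therefore the nozzle discharge = 0.0734 L/s.


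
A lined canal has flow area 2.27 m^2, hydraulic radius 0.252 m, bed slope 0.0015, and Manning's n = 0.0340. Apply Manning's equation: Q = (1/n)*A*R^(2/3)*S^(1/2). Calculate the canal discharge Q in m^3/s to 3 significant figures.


Q = (1/0.0340) * 2.27 * 0.252^(2/3) * 0.0015^(1/2) = 1.03 m^3/s
Therefore the canal discharge Q = 1.03 m^3/s.


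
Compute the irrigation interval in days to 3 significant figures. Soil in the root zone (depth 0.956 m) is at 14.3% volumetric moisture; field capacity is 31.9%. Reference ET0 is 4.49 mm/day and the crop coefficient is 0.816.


Approach: apply soil-water budget scheduling, SMD = (FC-theta)/100*depth*1000; ETc = ET0*Kc; interval = SMD/ETc.
Step 1 — soil moisture deficit:
  SMD = (31.9 - 14.3)/100 * 0.956 * 1000 = 168.26 mm
Step 2 — daily crop ET (ETc = ET0*Kc):
  ETc = 4.49 * 0.816 = 3.6638 mm/day
Step 3 — irrigation interval (SMD/ETc):
  interval = 168.26 / 3.6638 = 45.9 days
Therefore the irrigation interval = 45.9 days.


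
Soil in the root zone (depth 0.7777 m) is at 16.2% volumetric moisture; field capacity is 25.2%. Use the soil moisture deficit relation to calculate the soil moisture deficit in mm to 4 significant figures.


Approach: apply the soil moisture deficit relation, SMD = (FC - theta)/100 * depth * 1000.
SMD = (25.2 - 16.2)/100 * 0.7777 * 1000 = 69.99 mm
Therefore the soil moisture deficit = 69.99 mm.


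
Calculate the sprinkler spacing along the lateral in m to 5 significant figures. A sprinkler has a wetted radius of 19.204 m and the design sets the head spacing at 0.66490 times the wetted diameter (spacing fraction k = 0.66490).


Approach: apply the sprinkler spacing rule (spacing as a fraction of wetted diameter), S = k*(2*R).
S = 0.66490 * (2 * 19.204) = 25.537 m
Therefore the sprinkler spacing along the lateral = 25.537 m.


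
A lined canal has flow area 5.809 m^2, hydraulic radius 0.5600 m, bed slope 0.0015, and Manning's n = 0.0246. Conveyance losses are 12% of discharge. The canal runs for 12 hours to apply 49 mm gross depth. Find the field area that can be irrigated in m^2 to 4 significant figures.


Approach: apply Manning's equation with a conveyance and depth budget, Q = (1/n)*A*R^(2/3)*S^(1/2); Q_field = Q*(1-loss); Area = Q_field*t/(d/1000).
Step 1 — canal discharge (Manning's equation):
  Q = (1/0.0246) * 5.809 * 0.5600^(2/3) * 0.0015^(1/2) = 6.21351 m^3/s
Step 2 — delivered flow: Q_field = 6.21351*(1 - 12/100) = 5.46789 m^3/s
Step 3 — volume delivered: V = 5.46789 * 12*3600 = 236213 m^3
Step 4 — area served: A = V / (depth/1000) = 236213 / 0.049 = 4821000 m^2
Therefore the field area that can be irrigated = 4821000 m^2.


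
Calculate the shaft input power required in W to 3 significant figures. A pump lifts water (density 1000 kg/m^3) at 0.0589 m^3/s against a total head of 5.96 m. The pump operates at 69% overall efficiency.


Approach: apply hydraulic power then efficiency conversion, P = rho*g*Q*H; P_in = P/eta.
Step 1 — hydraulic power (P = rho*g*Q*H):
  P = 1000 * 9.81 * 0.0589 * 5.96 = 3443.7 W
Step 2 — input power: P_in = P/eta = 3443.7 / 0.69 = 4990 W
Therefore the shaft input power required = 4990 W.


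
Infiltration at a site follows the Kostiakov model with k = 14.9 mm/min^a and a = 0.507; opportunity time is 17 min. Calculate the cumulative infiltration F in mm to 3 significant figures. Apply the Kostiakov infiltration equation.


Approach: apply the Kostiakov infiltration equation, F = k*t^a.
F = 14.9 * 17^0.507 = 62.7 mm
Therefore the cumulative infiltration F = 62.7 mm.


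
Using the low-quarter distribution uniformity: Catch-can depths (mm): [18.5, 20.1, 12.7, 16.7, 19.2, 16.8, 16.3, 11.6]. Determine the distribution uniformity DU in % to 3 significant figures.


Approach: apply the low-quarter distribution uniformity, DU = (mean of lowest quarter of readings / overall mean)*100.
sorted lowest 2 of 8: [11.6, 12.7] -> mean = 12.150 mm
overall mean = 16.488 mm
DU = (12.150/16.488)*100 = 73.7 %
Therefore the distribution uniformity DU = 73.7 %.


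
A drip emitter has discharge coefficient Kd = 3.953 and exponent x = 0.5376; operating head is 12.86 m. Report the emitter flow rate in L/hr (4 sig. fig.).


Approach: apply the emitter characteristic equation, q = Kd * h^x.
q = 3.953 * 12.86^0.5376 = 15.60 L/hr
Therefore the emitter flow rate = 15.60 L/hr.


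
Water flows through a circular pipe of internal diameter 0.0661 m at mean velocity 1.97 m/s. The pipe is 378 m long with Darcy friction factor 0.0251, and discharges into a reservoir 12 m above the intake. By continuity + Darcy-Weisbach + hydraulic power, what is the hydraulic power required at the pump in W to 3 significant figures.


Approach: apply continuity + Darcy-Weisbach + hydraulic power, Q = A*v; hf = f*(L/D)*(v^2/(2g)); H = static + hf; P = rho*g*Q*H.
Step 1 — flow rate (continuity, Q = A*v):
  A = pi*(0.0661/2)^2 = 0.0034316 m^2
  Q = 0.0034316 * 1.97 = 0.0067602 m^3/s
Step 2 — friction head loss (Darcy-Weisbach):
  hf = 0.0251 * (378/0.0661) * (1.97^2 / (2*9.81))
  hf = 28.392 m
Step 3 — total head: H = 12 + 28.392 = 40.392 m
Step 4 — hydraulic power (P = rho*g*Q*H):
  P = 1000 * 9.81 * 0.0067602 * 40.392 = 2680 W
Therefore the hydraulic power required at the pump = 2680 W.


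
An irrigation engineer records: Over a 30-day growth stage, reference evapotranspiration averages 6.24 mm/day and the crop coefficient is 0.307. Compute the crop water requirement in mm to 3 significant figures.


Approach: apply the crop water requirement relation, CWR = ET0 * Kc * days.
CWR = 6.24 * 0.307 * 30 = 57.5 mm
Therefore the crop water requirement = 57.5 mm.


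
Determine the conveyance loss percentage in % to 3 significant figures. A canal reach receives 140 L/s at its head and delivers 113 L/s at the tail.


Approach: apply the conveyance loss ratio, loss% = ((Q_head - Q_tail)/Q_head)*100.
loss = ((140 - 113)/140)*100 = 19.3 %
Therefore the conveyance loss percentage = 19.3 %.


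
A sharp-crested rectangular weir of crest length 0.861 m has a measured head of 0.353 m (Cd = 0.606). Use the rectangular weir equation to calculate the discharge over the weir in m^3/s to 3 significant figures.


Approach: apply the rectangular weir equation, Q = (2/3)*Cd*L*sqrt(2g)*H^1.5.
Q = (2/3)*0.606*0.861*sqrt(2*9.81)*0.353^1.5 = 0.323 m^3/s
Therefore the discharge over the weir = 0.323 m^3/s.


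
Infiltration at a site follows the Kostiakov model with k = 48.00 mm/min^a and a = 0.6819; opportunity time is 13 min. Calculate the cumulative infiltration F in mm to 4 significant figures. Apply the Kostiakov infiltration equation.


Approach: apply the Kostiakov infiltration equation, F = k*t^a.
F = 48.00 * 13^0.6819 = 276.0 mm
Therefore the cumulative infiltration F = 276.0 mm.


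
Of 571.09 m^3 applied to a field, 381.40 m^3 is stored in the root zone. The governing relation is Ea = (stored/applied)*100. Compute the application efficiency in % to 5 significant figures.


Ea = (381.40/571.09)*100 = 66.785 %
Therefore the application efficiency = 66.785 %.


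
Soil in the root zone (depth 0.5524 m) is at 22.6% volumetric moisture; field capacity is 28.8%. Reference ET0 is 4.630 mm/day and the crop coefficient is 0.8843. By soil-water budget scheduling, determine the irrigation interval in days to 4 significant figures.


Approach: apply soil-water budget scheduling, SMD = (FC-theta)/100*depth*1000; ETc = ET0*Kc; interval = SMD/ETc.
Step 1 — soil moisture deficit:
  SMD = (28.8 - 22.6)/100 * 0.5524 * 1000 = 34.2488 mm
Step 2 — daily crop ET (ETc = ET0*Kc):
  ETc = 4.630 * 0.8843 = 4.09431 mm/day
Step 3 — irrigation interval (SMD/ETc):
  interval = 34.2488 / 4.09431 = 8.365 days
Therefore the irrigation interval = 8.365 days.


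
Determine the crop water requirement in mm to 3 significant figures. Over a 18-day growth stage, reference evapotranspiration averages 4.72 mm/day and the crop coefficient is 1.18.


Approach: apply the crop water requirement relation, CWR = ET0 * Kc * days.
CWR = 4.72 * 1.18 * 18 = 100 mm
Therefore the crop water requirement = 100 mm.


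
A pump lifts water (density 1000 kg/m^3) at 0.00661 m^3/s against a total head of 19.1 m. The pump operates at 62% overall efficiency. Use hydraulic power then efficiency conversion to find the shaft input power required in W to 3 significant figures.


Approach: apply hydraulic power then efficiency conversion, P = rho*g*Q*H; P_in = P/eta.
Step 1 — hydraulic power (P = rho*g*Q*H):
  P = 1000 * 9.81 * 0.00661 * 19.1 = 1238.5 W
Step 2 — input power: P_in = P/eta = 1238.5 / 0.62 = 2000 W
Therefore the shaft input power required = 2000 W.


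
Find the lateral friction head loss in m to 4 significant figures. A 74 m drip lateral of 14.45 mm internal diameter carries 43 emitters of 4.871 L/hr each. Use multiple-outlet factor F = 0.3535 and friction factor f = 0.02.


Approach: apply Darcy-Weisbach with the multiple-outlet F-factor, Q = n*q/(3600*1000) m^3/s; v = Q/A; hf = F*f*(L/D)*(v^2/(2g)).
Q = 43*4.871/(3600*1000) = 5.81814e-05 m^3/s
A = pi*(14.45e-3/2)^2 = 1.63993e-04 m^2, so v = Q/A = 0.354779 m/s
hf = 0.3535*0.02*(74/0.01445)*(0.354779^2/(2*9.81)) = 0.2323 m
Therefore the lateral friction head loss = 0.2323 m.


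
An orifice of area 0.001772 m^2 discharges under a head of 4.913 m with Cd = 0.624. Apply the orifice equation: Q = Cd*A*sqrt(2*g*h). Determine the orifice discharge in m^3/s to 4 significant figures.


Q = 0.624 * 0.001772 * sqrt(2*9.81*4.913) = 0.01086 m^3/s
Therefore the orifice discharge = 0.01086 m^3/s.


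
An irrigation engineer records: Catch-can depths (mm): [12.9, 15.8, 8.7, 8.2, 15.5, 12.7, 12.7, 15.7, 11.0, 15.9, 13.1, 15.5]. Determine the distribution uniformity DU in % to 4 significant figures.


Approach: apply the low-quarter distribution uniformity, DU = (mean of lowest quarter of readings / overall mean)*100.
sorted lowest 3 of 12: [8.2, 8.7, 11.0] -> mean = 9.30000 mm
overall mean = 13.1417 mm
DU = (9.30000/13.1417)*100 = 70.77 %
Therefore the distribution uniformity DU = 70.77 %.
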